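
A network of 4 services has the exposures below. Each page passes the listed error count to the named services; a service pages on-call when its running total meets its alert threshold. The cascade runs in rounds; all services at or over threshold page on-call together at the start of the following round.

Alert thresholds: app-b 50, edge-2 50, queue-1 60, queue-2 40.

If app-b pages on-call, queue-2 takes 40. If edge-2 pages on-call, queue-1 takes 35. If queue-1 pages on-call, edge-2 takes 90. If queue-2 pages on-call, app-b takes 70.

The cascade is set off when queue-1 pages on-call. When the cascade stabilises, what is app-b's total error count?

0

Round 1 — queue-1 pages on-call (initial).
  edge-2: +90 → 90 ≥ 50
Round 2 — edge-2 pages on-call.
No further pages.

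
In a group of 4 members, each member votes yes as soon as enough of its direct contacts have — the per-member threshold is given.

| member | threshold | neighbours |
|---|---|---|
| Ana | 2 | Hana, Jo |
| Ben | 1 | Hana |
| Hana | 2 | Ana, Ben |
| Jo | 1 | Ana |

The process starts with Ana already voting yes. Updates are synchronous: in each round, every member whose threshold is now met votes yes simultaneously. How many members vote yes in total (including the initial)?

2

Round 1 — Ana votes yes (initial).
Round 2 — checking thresholds:
  Hana: 1 of 2 neighbours < 2, below threshold.
  Jo: 1 of 1 neighbours ≥ 1, votes yes.
Round 3 — no new yes votes; cascade stops.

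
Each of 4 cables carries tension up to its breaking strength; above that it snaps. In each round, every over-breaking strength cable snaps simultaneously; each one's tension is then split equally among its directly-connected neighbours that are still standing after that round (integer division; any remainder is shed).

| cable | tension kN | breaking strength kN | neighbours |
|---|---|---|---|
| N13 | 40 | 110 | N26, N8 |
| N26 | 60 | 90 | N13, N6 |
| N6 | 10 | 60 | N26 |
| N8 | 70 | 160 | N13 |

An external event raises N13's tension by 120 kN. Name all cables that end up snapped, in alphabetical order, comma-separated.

Round 1 — N13 at 160 > 110. N13 snaps.
  N13 sheds 160 kN to N26, N8: 80 each.
    N26: 60+80 = 140 > 90
    N8: 70+80 = 150 ≤ 160
Round 2 — N26 snaps.
  N26 sheds 140 kN to N6: 140 each.
    N6: 10+140 = 150 > 60
Round 3 — N6 snaps.
  N6 sheds 150 kN: no online neighbours, lost.
No further breaks.

N13, N26, N6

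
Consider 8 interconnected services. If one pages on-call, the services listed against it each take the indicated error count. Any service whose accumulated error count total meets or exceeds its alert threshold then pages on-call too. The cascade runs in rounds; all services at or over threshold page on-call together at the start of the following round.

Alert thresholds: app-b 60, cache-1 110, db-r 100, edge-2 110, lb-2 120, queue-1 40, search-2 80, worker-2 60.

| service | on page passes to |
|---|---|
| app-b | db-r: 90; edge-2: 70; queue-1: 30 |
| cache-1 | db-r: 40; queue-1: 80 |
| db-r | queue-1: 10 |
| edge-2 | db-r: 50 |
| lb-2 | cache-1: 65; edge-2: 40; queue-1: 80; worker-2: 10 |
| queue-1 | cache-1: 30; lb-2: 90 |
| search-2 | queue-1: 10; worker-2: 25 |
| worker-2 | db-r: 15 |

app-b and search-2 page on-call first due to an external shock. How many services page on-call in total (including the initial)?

3

Round 1 — app-b, search-2 page on-call (initial).
  db-r: +90 → 90 < 100
  edge-2: +70 → 70 < 110
  queue-1: +30+10 → 40 ≥ 40
  worker-2: +25 → 25 < 60
Round 2 — queue-1 pages on-call.
  cache-1: +30 → 30 < 110
  lb-2: +90 → 90 < 120
No further pages.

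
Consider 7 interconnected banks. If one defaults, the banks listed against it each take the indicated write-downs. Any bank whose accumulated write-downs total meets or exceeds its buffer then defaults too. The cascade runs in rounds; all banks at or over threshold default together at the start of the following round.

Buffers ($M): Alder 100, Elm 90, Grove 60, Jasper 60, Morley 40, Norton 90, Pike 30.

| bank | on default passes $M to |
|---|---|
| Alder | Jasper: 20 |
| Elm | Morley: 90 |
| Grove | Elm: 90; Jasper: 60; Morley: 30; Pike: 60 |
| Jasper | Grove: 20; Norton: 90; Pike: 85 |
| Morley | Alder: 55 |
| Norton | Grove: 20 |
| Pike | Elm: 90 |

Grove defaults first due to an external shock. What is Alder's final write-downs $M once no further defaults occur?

55

Round 1 — Grove defaults (initial).
  Elm: +90 → 90 ≥ 90
  Jasper: +60 → 60 ≥ 60
  Morley: +30 → 30 < 40
  Pike: +60 → 60 ≥ 30
Round 2 — Elm, Jasper, Pike default.
  Morley: +90 → 120 ≥ 40
  Norton: +90 → 90 ≥ 90
Round 3 — Morley, Norton default.
  Alder: +55 → 55 < 100
No further defaults.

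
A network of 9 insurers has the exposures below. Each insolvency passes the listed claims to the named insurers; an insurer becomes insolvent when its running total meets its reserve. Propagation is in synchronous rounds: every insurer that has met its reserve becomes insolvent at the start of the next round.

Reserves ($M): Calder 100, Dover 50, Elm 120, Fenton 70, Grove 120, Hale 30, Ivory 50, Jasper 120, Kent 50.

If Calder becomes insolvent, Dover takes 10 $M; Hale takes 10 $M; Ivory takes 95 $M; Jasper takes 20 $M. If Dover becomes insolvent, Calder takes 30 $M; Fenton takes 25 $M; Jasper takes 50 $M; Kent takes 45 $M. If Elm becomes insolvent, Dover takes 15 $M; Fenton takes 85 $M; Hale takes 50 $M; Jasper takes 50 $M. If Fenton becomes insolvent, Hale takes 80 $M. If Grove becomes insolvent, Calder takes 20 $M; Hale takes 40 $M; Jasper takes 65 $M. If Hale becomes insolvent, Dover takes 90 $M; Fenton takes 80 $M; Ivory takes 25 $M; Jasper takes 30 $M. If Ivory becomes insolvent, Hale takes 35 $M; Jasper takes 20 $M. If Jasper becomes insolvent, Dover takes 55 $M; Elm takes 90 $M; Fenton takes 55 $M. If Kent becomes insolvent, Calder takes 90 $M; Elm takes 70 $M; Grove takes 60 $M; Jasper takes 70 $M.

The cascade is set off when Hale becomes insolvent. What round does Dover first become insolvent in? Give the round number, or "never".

2

Round 1 — Hale becomes insolvent (initial).
  Dover: +90 → 90 ≥ 50
  Fenton: +80 → 80 ≥ 70
  Ivory: +25 → 25 < 50
  Jasper: +30 → 30 < 120
Round 2 — Dover, Fenton become insolvent.
  Calder: +30 → 30 < 100
  Jasper: +50 → 80 < 120
  Kent: +45 → 45 < 50
No further insolvencies.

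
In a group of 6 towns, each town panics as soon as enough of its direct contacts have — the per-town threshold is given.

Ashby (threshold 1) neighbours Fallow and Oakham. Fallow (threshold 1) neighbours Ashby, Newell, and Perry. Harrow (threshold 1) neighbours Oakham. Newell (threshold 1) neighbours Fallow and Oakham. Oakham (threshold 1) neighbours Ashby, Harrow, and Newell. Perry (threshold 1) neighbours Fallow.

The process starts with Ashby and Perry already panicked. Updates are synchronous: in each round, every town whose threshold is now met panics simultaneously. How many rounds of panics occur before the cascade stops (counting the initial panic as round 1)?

Round 1 — Ashby, Perry panic (initial).
Round 2 — checking thresholds:
  Fallow: 2 of 3 neighbours ≥ 1, panics.
  Oakham: 1 of 3 neighbours ≥ 1, panics.
Round 3 — checking thresholds:
  Harrow: 1 of 1 neighbours ≥ 1, panics.
  Newell: 2 of 2 neighbours ≥ 1, panics.
Round 4 — no new panics; cascade stops.

3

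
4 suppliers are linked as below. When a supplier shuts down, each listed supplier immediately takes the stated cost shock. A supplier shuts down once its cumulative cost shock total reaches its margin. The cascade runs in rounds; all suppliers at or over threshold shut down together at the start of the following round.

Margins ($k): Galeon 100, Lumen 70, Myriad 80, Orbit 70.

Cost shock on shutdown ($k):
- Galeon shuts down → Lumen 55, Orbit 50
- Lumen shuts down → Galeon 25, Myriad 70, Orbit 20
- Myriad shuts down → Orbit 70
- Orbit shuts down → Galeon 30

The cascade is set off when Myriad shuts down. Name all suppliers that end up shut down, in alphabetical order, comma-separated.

Myriad, Orbit

Round 1 — Myriad shuts down (initial).
  Orbit: +70 → 70 ≥ 70
Round 2 — Orbit shuts down.
  Galeon: +30 → 30 < 100
No further shutdowns.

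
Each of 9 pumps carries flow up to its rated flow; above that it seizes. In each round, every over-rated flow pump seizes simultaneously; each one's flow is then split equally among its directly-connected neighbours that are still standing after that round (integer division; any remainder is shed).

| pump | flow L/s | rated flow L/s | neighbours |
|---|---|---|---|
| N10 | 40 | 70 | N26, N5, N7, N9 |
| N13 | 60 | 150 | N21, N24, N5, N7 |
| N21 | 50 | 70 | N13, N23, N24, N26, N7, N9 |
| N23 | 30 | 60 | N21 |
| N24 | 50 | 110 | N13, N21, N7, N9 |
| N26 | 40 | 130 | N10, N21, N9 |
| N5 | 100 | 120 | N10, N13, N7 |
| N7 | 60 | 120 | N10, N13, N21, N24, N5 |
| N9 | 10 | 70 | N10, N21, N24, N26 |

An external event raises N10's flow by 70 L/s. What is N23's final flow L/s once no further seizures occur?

55

Round 1 — N10 at 110 > 70. N10 seizes.
  N10 sheds 110 L/s to N26, N5, N7, N9: 27 each (2 lost).
    N26: 40+27 = 67 ≤ 130
    N5: 100+27 = 127 > 120
    N7: 60+27 = 87 ≤ 120
    N9: 10+27 = 37 ≤ 70
Round 2 — N5 seizes.
  N5 sheds 127 L/s to N13, N7: 63 each (1 lost).
    N13: 60+63 = 123 ≤ 150
    N7: 87+63 = 150 > 120
Round 3 — N7 seizes.
  N7 sheds 150 L/s to N13, N21, N24: 50 each.
    N13: 123+50 = 173 > 150
    N21: 50+50 = 100 > 70
    N24: 50+50 = 100 ≤ 110
Round 4 — N13, N21 seize.
  N13 sheds 173 L/s to N24: 173 each.
    N24: 100+173 = 273 > 110
  N21 sheds 100 L/s to N23, N24, N26, N9: 25 each.
    N23: 30+25 = 55 ≤ 60
    N24: 273+25 = 298 > 110
    N26: 67+25 = 92 ≤ 130
    N9: 37+25 = 62 ≤ 70
Round 5 — N24 seizes.
  N24 sheds 298 L/s to N9: 298 each.
    N9: 62+298 = 360 > 70
Round 6 — N9 seizes.
  N9 sheds 360 L/s to N26: 360 each.
    N26: 92+360 = 452 > 130
Round 7 — N26 seizes.
  N26 sheds 452 L/s: no online neighbours, lost.
No further seizures.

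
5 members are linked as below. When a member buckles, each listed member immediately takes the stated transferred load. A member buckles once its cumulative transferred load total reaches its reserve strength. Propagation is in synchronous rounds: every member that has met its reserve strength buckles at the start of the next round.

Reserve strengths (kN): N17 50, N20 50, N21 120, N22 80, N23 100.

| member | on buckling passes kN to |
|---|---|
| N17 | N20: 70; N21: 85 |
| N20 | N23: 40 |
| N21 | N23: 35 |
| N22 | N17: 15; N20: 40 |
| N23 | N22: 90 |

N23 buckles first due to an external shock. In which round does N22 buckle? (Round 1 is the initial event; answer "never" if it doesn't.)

2

Round 1 — N23 buckles (initial).
  N22: +90 → 90 ≥ 80
Round 2 — N22 buckles.
  N17: +15 → 15 < 50
  N20: +40 → 40 < 50
No further bucklings.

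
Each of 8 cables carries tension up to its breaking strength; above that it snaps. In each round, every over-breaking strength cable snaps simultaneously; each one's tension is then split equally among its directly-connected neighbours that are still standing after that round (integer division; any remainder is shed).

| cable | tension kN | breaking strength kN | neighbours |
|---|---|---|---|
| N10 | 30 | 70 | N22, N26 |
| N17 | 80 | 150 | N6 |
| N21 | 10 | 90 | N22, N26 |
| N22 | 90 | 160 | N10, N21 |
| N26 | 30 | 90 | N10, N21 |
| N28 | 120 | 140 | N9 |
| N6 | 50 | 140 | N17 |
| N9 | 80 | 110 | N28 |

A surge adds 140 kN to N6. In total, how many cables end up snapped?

Round 1 — N6 at 190 > 140. N6 snaps.
  N6 sheds 190 kN to N17: 190 each.
    N17: 80+190 = 270 > 150
Round 2 — N17 snaps.
  N17 sheds 270 kN: no online neighbours, lost.
No further breaks.

2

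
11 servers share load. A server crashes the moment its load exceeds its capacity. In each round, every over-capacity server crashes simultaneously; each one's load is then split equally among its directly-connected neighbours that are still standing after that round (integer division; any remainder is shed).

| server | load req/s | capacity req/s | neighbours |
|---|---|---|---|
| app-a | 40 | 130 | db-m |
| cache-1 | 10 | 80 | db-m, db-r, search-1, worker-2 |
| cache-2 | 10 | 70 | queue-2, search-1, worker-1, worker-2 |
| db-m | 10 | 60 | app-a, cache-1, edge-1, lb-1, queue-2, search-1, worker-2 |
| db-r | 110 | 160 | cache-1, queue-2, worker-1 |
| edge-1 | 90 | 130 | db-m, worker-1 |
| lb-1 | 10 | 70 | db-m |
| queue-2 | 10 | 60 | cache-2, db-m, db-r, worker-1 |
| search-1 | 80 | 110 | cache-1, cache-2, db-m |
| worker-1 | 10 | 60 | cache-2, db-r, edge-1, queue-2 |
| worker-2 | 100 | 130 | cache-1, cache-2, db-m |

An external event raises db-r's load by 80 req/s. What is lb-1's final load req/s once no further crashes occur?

Round 1 — db-r at 190 > 160. db-r crashes.
  db-r sheds 190 req/s to cache-1, queue-2, worker-1: 63 each (1 lost).
    cache-1: 10+63 = 73 ≤ 80
    queue-2: 10+63 = 73 > 60
    worker-1: 10+63 = 73 > 60
Round 2 — queue-2, worker-1 crash.
  queue-2 sheds 73 req/s to cache-2, db-m: 36 each (1 lost).
    cache-2: 10+36 = 46 ≤ 70
    db-m: 10+36 = 46 ≤ 60
  worker-1 sheds 73 req/s to cache-2, edge-1: 36 each (1 lost).
    cache-2: 46+36 = 82 > 70
    edge-1: 90+36 = 126 ≤ 130
Round 3 — cache-2 crashes.
  cache-2 sheds 82 req/s to search-1, worker-2: 41 each.
    search-1: 80+41 = 121 > 110
    worker-2: 100+41 = 141 > 130
Round 4 — search-1, worker-2 crash.
  search-1 sheds 121 req/s to cache-1, db-m: 60 each (1 lost).
    cache-1: 73+60 = 133 > 80
    db-m: 46+60 = 106 > 60
  worker-2 sheds 141 req/s to cache-1, db-m: 70 each (1 lost).
    cache-1: 133+70 = 203 > 80
    db-m: 106+70 = 176 > 60
Round 5 — cache-1, db-m crash.
  cache-1 sheds 203 req/s: no online neighbours, lost.
  db-m sheds 176 req/s to app-a, edge-1, lb-1: 58 each (2 lost).
    app-a: 40+58 = 98 ≤ 130
    edge-1: 126+58 = 184 > 130
    lb-1: 10+58 = 68 ≤ 70
Round 6 — edge-1 crashes.
  edge-1 sheds 184 req/s: no online neighbours, lost.
No further crashes.

68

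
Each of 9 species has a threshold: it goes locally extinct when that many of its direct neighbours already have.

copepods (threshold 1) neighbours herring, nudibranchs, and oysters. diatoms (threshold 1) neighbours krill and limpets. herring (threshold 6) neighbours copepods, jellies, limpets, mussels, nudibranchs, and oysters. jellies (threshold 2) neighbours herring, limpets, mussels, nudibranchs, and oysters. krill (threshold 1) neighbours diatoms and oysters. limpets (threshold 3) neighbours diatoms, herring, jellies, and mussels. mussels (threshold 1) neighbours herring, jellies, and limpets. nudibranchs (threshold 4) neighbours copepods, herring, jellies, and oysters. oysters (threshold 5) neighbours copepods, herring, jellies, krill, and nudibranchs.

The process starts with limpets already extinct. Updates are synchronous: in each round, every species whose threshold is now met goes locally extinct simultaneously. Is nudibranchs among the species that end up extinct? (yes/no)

no

Round 1 — limpets goes locally extinct (initial).
Round 2 — checking thresholds:
  diatoms: 1 of 2 neighbours ≥ 1, goes locally extinct.
  herring: 1 of 6 neighbours < 6, below threshold.
  jellies: 1 of 5 neighbours < 2, below threshold.
  mussels: 1 of 3 neighbours ≥ 1, goes locally extinct.
Round 3 — checking thresholds:
  herring: 2 of 6 neighbours < 6, below threshold.
  jellies: 2 of 5 neighbours ≥ 2, goes locally extinct.
  krill: 1 of 2 neighbours ≥ 1, goes locally extinct.
Round 4 — no new extinctions; cascade stops.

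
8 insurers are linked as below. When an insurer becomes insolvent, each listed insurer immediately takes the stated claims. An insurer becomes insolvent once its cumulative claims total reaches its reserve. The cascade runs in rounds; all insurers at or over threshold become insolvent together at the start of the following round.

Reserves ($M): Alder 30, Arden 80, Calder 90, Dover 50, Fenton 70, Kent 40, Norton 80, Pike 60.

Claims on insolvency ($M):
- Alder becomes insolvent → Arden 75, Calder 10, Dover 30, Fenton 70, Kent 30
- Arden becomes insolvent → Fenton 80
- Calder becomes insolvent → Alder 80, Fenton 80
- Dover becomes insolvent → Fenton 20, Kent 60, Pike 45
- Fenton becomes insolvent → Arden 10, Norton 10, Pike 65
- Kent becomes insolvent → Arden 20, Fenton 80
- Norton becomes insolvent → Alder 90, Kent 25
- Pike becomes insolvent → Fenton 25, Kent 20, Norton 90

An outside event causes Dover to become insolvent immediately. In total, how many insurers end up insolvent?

7

Round 1 — Dover becomes insolvent (initial).
  Fenton: +20 → 20 < 70
  Kent: +60 → 60 ≥ 40
  Pike: +45 → 45 < 60
Round 2 — Kent becomes insolvent.
  Arden: +20 → 20 < 80
  Fenton: +80 → 100 ≥ 70
Round 3 — Fenton becomes insolvent.
  Arden: +10 → 30 < 80
  Norton: +10 → 10 < 80
  Pike: +65 → 110 ≥ 60
Round 4 — Pike becomes insolvent.
  Norton: +90 → 100 ≥ 80
Round 5 — Norton becomes insolvent.
  Alder: +90 → 90 ≥ 30
Round 6 — Alder becomes insolvent.
  Arden: +75 → 105 ≥ 80
  Calder: +10 → 10 < 90
Round 7 — Arden becomes insolvent.
No further insolvencies.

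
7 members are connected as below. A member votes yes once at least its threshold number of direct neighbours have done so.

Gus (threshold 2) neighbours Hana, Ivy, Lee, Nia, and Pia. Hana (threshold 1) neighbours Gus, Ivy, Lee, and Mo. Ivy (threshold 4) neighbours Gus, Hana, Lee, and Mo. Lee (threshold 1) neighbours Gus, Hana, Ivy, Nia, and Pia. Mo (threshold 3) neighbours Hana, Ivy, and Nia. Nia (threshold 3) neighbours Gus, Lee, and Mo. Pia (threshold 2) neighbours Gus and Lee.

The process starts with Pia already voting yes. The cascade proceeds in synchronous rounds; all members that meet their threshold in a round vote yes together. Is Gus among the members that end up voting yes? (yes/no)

yes

Round 1 — Pia votes yes (initial).
Round 2 — checking thresholds:
  Gus: 1 of 5 neighbours < 2, below threshold.
  Lee: 1 of 5 neighbours ≥ 1, votes yes.
Round 3 — checking thresholds:
  Gus: 2 of 5 neighbours ≥ 2, votes yes.
  Hana: 1 of 4 neighbours ≥ 1, votes yes.
  Ivy: 1 of 4 neighbours < 4, below threshold.
  Nia: 1 of 3 neighbours < 3, below threshold.
Round 4 — no new yes votes; cascade stops.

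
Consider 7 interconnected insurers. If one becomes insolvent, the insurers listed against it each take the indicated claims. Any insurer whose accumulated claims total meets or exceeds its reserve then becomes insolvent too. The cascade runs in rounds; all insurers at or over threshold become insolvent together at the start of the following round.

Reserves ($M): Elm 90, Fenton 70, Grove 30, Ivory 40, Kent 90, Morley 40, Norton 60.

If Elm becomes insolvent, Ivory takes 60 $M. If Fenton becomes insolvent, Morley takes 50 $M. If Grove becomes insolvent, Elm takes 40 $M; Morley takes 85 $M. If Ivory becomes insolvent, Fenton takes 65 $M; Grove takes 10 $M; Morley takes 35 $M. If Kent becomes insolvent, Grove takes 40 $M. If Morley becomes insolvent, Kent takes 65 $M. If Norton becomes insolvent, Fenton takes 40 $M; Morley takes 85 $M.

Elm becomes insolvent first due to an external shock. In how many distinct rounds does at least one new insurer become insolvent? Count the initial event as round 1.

Round 1 — Elm becomes insolvent (initial).
  Ivory: +60 → 60 ≥ 40
Round 2 — Ivory becomes insolvent.
  Fenton: +65 → 65 < 70
  Grove: +10 → 10 < 30
  Morley: +35 → 35 < 40
No further insolvencies.

2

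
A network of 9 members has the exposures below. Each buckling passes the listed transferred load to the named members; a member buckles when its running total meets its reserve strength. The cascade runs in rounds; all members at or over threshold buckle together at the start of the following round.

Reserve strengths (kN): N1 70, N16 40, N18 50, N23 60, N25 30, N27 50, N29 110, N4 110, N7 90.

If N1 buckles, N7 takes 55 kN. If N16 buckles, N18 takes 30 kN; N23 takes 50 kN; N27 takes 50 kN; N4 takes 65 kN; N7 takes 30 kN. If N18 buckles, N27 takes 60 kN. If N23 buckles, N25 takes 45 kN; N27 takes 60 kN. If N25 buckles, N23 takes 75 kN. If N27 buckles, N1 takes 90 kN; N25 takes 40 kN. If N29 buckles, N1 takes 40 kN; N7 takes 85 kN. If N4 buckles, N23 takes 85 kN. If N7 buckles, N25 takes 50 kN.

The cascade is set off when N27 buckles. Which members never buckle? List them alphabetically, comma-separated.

Round 1 — N27 buckles (initial).
  N1: +90 → 90 ≥ 70
  N25: +40 → 40 ≥ 30
Round 2 — N1, N25 buckle.
  N23: +75 → 75 ≥ 60
  N7: +55 → 55 < 90
Round 3 — N23 buckles.
No further bucklings.

N16, N18, N29, N4, N7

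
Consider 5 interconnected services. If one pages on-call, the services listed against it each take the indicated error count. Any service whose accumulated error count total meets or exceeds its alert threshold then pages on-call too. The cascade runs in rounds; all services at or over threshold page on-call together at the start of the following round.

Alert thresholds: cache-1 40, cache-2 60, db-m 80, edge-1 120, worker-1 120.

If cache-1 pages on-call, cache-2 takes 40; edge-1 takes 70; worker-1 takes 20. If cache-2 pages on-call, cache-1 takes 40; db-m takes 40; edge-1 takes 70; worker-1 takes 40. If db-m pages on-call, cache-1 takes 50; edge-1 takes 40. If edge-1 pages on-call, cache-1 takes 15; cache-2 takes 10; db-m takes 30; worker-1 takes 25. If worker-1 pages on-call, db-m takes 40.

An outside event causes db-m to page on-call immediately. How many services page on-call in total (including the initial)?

2

Round 1 — db-m pages on-call (initial).
  cache-1: +50 → 50 ≥ 40
  edge-1: +40 → 40 < 120
Round 2 — cache-1 pages on-call.
  cache-2: +40 → 40 < 60
  edge-1: +70 → 110 < 120
  worker-1: +20 → 20 < 120
No further pages.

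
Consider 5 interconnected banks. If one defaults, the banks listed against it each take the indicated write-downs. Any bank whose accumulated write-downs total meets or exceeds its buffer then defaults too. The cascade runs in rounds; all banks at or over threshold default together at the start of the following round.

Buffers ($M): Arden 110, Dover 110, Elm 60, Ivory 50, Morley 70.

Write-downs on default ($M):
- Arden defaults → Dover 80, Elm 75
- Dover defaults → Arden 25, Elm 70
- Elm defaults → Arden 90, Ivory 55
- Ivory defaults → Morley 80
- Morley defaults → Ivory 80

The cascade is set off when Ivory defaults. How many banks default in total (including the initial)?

Round 1 — Ivory defaults (initial).
  Morley: +80 → 80 ≥ 70
Round 2 — Morley defaults.
No further defaults.

2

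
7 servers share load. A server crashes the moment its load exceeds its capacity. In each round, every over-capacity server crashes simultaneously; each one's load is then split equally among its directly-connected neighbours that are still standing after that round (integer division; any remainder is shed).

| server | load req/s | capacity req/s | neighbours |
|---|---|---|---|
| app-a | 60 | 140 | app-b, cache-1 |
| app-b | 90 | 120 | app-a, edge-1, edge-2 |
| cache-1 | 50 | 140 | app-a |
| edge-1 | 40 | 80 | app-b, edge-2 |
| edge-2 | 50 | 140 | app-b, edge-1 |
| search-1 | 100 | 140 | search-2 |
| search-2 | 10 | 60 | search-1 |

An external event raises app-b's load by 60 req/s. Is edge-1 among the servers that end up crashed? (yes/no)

yes

Round 1 — app-b at 150 > 120. app-b crashes.
  app-b sheds 150 req/s to app-a, edge-1, edge-2: 50 each.
    app-a: 60+50 = 110 ≤ 140
    edge-1: 40+50 = 90 > 80
    edge-2: 50+50 = 100 ≤ 140
Round 2 — edge-1 crashes.
  edge-1 sheds 90 req/s to edge-2: 90 each.
    edge-2: 100+90 = 190 > 140
Round 3 — edge-2 crashes.
  edge-2 sheds 190 req/s: no online neighbours, lost.
No further crashes.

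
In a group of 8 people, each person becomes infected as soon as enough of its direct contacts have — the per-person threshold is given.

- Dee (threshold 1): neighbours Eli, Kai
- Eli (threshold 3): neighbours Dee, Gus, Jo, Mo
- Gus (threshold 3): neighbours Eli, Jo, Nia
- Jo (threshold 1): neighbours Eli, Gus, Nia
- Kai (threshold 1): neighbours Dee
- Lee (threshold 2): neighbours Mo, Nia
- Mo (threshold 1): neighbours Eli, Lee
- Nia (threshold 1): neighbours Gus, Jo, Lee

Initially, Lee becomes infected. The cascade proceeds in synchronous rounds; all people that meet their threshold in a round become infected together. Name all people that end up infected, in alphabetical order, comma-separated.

Round 1 — Lee becomes infected (initial).
Round 2 — checking thresholds:
  Mo: 1 of 2 neighbours ≥ 1, becomes infected.
  Nia: 1 of 3 neighbours ≥ 1, becomes infected.
Round 3 — checking thresholds:
  Eli: 1 of 4 neighbours < 3, not yet.
  Gus: 1 of 3 neighbours < 3, not yet.
  Jo: 1 of 3 neighbours ≥ 1, becomes infected.
Round 4 — no new infections; cascade stops.

Jo, Lee, Mo, Nia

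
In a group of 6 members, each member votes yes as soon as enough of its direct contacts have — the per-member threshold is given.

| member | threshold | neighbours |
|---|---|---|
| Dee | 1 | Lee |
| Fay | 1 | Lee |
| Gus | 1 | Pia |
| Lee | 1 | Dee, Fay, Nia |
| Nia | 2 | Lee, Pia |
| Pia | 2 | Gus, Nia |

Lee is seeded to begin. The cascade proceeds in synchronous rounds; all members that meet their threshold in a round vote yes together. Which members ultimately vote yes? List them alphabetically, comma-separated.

Dee, Fay, Lee

Round 1 — Lee votes yes (initial).
Round 2 — checking thresholds:
  Dee: 1 of 1 neighbours ≥ 1, votes yes.
  Fay: 1 of 1 neighbours ≥ 1, votes yes.
  Nia: 1 of 2 neighbours < 2, below threshold.
Round 3 — no new yes votes; cascade stops.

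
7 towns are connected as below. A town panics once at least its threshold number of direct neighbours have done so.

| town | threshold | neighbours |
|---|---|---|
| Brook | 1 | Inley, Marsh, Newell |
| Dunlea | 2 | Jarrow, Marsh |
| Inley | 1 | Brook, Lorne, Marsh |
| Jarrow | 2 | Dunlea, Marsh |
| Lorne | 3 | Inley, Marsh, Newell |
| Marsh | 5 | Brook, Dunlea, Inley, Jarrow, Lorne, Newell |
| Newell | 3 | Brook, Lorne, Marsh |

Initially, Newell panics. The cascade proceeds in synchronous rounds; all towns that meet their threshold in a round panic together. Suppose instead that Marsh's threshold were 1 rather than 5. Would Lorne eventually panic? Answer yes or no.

yes

With Marsh's threshold at 1:
Round 1 — Newell panics (initial).
Round 2 — checking thresholds:
  Brook: 1 of 3 neighbours ≥ 1, panics.
  Lorne: 1 of 3 neighbours < 3, not yet.
  Marsh: 1 of 6 neighbours ≥ 1, panics.
Round 3 — checking thresholds:
  Dunlea: 1 of 2 neighbours < 2, not yet.
  Inley: 2 of 3 neighbours ≥ 1, panics.
  Jarrow: 1 of 2 neighbours < 2, not yet.
  Lorne: 2 of 3 neighbours < 3, not yet.
Round 4 — checking thresholds:
  Dunlea: 1 of 2 neighbours < 2, not yet.
  Jarrow: 1 of 2 neighbours < 2, not yet.
  Lorne: 3 of 3 neighbours ≥ 3, panics.
Round 5 — no new panics; cascade stops.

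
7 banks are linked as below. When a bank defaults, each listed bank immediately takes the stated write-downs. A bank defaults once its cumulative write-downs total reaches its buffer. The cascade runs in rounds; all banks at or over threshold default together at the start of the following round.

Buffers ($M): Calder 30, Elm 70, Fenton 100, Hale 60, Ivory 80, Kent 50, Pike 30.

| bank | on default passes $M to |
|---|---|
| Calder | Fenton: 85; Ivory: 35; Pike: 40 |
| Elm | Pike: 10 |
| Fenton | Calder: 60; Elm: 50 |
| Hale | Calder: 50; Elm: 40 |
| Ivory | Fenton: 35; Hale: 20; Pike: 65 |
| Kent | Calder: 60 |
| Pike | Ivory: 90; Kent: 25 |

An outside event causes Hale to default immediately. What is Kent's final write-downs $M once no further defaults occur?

25

Round 1 — Hale defaults (initial).
  Calder: +50 → 50 ≥ 30
  Elm: +40 → 40 < 70
Round 2 — Calder defaults.
  Fenton: +85 → 85 < 100
  Ivory: +35 → 35 < 80
  Pike: +40 → 40 ≥ 30
Round 3 — Pike defaults.
  Ivory: +90 → 125 ≥ 80
  Kent: +25 → 25 < 50
Round 4 — Ivory defaults.
  Fenton: +35 → 120 ≥ 100
Round 5 — Fenton defaults.
  Elm: +50 → 90 ≥ 70
Round 6 — Elm defaults.
No further defaults.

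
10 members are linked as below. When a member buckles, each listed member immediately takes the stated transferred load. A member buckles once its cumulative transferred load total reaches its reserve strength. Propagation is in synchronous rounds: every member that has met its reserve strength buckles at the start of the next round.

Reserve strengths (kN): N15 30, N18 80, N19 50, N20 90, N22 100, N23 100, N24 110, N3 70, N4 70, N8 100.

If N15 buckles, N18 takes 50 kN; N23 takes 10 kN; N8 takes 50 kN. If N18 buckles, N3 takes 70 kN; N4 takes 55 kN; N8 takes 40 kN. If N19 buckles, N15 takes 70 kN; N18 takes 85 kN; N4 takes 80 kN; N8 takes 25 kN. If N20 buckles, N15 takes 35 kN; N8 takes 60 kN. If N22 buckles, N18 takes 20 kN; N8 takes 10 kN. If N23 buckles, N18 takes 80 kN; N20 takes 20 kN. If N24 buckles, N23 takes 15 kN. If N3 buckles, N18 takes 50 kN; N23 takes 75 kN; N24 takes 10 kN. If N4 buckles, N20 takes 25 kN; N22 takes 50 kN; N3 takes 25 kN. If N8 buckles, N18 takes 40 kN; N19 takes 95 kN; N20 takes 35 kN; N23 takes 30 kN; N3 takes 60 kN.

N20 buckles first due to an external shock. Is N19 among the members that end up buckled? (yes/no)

yes

Round 1 — N20 buckles (initial).
  N15: +35 → 35 ≥ 30
  N8: +60 → 60 < 100
Round 2 — N15 buckles.
  N18: +50 → 50 < 80
  N23: +10 → 10 < 100
  N8: +50 → 110 ≥ 100
Round 3 — N8 buckles.
  N18: +40 → 90 ≥ 80
  N19: +95 → 95 ≥ 50
  N23: +30 → 40 < 100
  N3: +60 → 60 < 70
Round 4 — N18, N19 buckle.
  N3: +70 → 130 ≥ 70
  N4: +55+80 → 135 ≥ 70
Round 5 — N3, N4 buckle.
  N22: +50 → 50 < 100
  N23: +75 → 115 ≥ 100
  N24: +10 → 10 < 110
Round 6 — N23 buckles.
No further bucklings.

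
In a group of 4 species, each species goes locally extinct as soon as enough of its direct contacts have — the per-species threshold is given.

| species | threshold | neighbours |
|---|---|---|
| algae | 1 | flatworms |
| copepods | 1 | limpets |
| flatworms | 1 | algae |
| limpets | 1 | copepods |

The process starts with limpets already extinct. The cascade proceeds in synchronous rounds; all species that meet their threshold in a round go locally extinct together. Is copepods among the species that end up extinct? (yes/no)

yes

Round 1 — limpets goes locally extinct (initial).
Round 2 — checking thresholds:
  copepods: 1 of 1 neighbours ≥ 1, goes locally extinct.
Round 3 — no new extinctions; cascade stops.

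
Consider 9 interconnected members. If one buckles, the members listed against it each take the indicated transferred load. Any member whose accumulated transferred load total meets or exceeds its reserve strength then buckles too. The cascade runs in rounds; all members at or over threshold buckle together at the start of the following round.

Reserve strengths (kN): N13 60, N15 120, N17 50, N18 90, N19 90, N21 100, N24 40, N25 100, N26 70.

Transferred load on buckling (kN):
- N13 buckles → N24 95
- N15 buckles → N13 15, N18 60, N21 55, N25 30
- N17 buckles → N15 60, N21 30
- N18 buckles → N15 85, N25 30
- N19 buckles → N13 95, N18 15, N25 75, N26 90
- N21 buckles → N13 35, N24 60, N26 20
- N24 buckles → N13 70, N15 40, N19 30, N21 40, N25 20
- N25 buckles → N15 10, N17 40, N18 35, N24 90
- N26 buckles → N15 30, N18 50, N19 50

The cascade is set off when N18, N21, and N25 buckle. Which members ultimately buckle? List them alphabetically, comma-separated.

N13, N15, N18, N21, N24, N25

Round 1 — N18, N21, N25 buckle (initial).
  N13: +35 → 35 < 60
  N15: +85+10 → 95 < 120
  N17: +40 → 40 < 50
  N24: +60+90 → 150 ≥ 40
  N26: +20 → 20 < 70
Round 2 — N24 buckles.
  N13: +70 → 105 ≥ 60
  N15: +40 → 135 ≥ 120
  N19: +30 → 30 < 90
Round 3 — N13, N15 buckle.
No further bucklings.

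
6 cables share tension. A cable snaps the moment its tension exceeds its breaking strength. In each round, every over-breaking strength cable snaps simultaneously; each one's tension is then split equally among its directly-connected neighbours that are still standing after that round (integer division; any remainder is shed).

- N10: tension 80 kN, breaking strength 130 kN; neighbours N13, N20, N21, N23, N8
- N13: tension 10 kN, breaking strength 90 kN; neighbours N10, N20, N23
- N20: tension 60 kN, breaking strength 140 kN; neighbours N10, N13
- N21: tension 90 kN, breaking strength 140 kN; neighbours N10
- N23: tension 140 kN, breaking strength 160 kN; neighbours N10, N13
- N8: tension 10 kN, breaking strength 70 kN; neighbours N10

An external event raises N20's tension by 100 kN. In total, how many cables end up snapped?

4

Round 1 — N20 at 160 > 140. N20 snaps.
  N20 sheds 160 kN to N10, N13: 80 each.
    N10: 80+80 = 160 > 130
    N13: 10+80 = 90 ≤ 90
Round 2 — N10 snaps.
  N10 sheds 160 kN to N13, N21, N23, N8: 40 each.
    N13: 90+40 = 130 > 90
    N21: 90+40 = 130 ≤ 140
    N23: 140+40 = 180 > 160
    N8: 10+40 = 50 ≤ 70
Round 3 — N13, N23 snap.
  N13 sheds 130 kN: no online neighbours, lost.
  N23 sheds 180 kN: no online neighbours, lost.
No further breaks.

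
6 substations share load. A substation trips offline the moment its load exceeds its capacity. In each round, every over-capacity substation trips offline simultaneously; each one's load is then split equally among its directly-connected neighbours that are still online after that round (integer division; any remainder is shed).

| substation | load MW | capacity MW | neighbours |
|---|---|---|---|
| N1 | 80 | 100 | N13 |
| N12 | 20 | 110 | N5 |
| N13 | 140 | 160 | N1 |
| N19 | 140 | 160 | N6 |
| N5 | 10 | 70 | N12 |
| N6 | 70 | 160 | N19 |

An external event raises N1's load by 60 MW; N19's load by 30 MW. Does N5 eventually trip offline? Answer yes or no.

no

Round 1 — N1 at 140 > 100; N19 at 170 > 160. N1, N19 trip offline.
  N1 sheds 140 MW to N13: 140 each.
    N13: 140+140 = 280 > 160
  N19 sheds 170 MW to N6: 170 each.
    N6: 70+170 = 240 > 160
Round 2 — N13, N6 trip offline.
  N13 sheds 280 MW: no online neighbours, lost.
  N6 sheds 240 MW: no online neighbours, lost.
No further trips.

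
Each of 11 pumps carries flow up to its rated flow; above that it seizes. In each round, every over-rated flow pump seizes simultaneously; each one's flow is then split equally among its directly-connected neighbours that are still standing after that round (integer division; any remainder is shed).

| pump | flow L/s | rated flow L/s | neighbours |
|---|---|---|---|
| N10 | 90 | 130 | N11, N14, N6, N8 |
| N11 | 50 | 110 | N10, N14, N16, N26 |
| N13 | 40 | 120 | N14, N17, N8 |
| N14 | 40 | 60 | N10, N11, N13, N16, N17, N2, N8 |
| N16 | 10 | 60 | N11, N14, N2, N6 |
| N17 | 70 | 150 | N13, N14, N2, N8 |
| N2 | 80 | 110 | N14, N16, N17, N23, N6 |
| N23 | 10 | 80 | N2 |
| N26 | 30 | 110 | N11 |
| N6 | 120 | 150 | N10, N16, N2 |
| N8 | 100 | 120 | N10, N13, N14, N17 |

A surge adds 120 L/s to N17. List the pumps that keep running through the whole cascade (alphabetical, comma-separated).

Round 1 — N17 at 190 > 150. N17 seizes.
  N17 sheds 190 L/s to N13, N14, N2, N8: 47 each (2 lost).
    N13: 40+47 = 87 ≤ 120
    N14: 40+47 = 87 > 60
    N2: 80+47 = 127 > 110
    N8: 100+47 = 147 > 120
Round 2 — N14, N2, N8 seize.
  N14 sheds 87 L/s to N10, N11, N13, N16: 21 each (3 lost).
    N10: 90+21 = 111 ≤ 130
    N11: 50+21 = 71 ≤ 110
    N13: 87+21 = 108 ≤ 120
    N16: 10+21 = 31 ≤ 60
  N2 sheds 127 L/s to N16, N23, N6: 42 each (1 lost).
    N16: 31+42 = 73 > 60
    N23: 10+42 = 52 ≤ 80
    N6: 120+42 = 162 > 150
  N8 sheds 147 L/s to N10, N13: 73 each (1 lost).
    N10: 111+73 = 184 > 130
    N13: 108+73 = 181 > 120
Round 3 — N10, N13, N16, N6 seize.
  N10 sheds 184 L/s to N11: 184 each.
    N11: 71+184 = 255 > 110
  N13 sheds 181 L/s: no online neighbours, lost.
  N16 sheds 73 L/s to N11: 73 each.
    N11: 255+73 = 328 > 110
  N6 sheds 162 L/s: no online neighbours, lost.
Round 4 — N11 seizes.
  N11 sheds 328 L/s to N26: 328 each.
    N26: 30+328 = 358 > 110
Round 5 — N26 seizes.
  N26 sheds 358 L/s: no online neighbours, lost.
No further seizures.

N23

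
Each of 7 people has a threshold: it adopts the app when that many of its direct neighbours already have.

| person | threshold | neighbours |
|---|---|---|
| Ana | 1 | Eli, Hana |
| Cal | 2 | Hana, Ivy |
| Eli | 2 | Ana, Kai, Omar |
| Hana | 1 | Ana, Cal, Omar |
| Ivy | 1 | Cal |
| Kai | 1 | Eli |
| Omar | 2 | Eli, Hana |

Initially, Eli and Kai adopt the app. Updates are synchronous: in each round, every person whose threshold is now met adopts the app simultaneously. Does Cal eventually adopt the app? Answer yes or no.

Round 1 — Eli, Kai adopt the app (initial).
Round 2 — checking thresholds:
  Ana: 1 of 2 neighbours ≥ 1, adopts the app.
  Omar: 1 of 2 neighbours < 2, holds.
Round 3 — checking thresholds:
  Hana: 1 of 3 neighbours ≥ 1, adopts the app.
  Omar: 1 of 2 neighbours < 2, holds.
Round 4 — checking thresholds:
  Cal: 1 of 2 neighbours < 2, holds.
  Omar: 2 of 2 neighbours ≥ 2, adopts the app.
Round 5 — no new adoptions; cascade stops.

no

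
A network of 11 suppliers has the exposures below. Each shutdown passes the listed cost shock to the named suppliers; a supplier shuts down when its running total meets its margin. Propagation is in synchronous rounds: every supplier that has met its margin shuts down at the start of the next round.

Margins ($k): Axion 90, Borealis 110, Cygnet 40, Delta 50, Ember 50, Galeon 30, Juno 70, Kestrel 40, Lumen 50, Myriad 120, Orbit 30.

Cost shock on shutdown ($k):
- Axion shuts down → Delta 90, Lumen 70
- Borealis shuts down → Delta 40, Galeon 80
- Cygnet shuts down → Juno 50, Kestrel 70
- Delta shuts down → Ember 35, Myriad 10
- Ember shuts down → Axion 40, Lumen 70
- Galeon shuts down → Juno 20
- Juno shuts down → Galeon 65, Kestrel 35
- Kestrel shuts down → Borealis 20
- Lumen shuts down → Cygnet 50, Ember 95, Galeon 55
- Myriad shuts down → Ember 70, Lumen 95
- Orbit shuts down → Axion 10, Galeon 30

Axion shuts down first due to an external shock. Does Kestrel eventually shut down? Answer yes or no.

Round 1 — Axion shuts down (initial).
  Delta: +90 → 90 ≥ 50
  Lumen: +70 → 70 ≥ 50
Round 2 — Delta, Lumen shut down.
  Cygnet: +50 → 50 ≥ 40
  Ember: +35+95 → 130 ≥ 50
  Galeon: +55 → 55 ≥ 30
  Myriad: +10 → 10 < 120
Round 3 — Cygnet, Ember, Galeon shut down.
  Juno: +50+20 → 70 ≥ 70
  Kestrel: +70 → 70 ≥ 40
Round 4 — Juno, Kestrel shut down.
  Borealis: +20 → 20 < 110
No further shutdowns.

yes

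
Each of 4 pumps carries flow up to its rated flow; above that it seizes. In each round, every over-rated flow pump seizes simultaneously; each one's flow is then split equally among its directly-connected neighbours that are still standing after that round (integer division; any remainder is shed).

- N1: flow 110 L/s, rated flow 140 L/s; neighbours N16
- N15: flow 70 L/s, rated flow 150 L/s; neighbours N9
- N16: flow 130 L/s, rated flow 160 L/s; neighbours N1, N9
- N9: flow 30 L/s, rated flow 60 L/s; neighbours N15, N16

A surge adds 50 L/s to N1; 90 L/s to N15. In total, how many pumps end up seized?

Round 1 — N1 at 160 > 140; N15 at 160 > 150. N1, N15 seize.
  N1 sheds 160 L/s to N16: 160 each.
    N16: 130+160 = 290 > 160
  N15 sheds 160 L/s to N9: 160 each.
    N9: 30+160 = 190 > 60
Round 2 — N16, N9 seize.
  N16 sheds 290 L/s: no online neighbours, lost.
  N9 sheds 190 L/s: no online neighbours, lost.
No further seizures.

4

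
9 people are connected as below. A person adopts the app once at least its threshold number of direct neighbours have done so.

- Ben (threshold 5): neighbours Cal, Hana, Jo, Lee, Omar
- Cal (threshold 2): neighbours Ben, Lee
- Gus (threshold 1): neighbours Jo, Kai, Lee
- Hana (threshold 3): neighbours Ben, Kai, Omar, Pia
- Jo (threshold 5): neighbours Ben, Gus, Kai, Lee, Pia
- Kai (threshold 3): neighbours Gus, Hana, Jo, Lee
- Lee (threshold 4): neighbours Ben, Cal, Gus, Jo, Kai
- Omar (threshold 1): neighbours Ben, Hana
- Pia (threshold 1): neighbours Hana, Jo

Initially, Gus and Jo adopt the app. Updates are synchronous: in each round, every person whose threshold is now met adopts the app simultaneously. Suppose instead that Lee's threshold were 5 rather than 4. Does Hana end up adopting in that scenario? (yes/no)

no

With Lee's threshold at 5:
Round 1 — Gus, Jo adopt the app (initial).
Round 2 — checking thresholds:
  Ben: 1 of 5 neighbours < 5, holds.
  Kai: 2 of 4 neighbours < 3, holds.
  Lee: 2 of 5 neighbours < 5, holds.
  Pia: 1 of 2 neighbours ≥ 1, adopts the app.
Round 3 — no new adoptions; cascade stops.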